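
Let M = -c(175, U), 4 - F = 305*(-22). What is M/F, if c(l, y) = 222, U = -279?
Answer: -37/1119 ≈ -0.033065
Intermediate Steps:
F = 6714 (F = 4 - 305*(-22) = 4 - 1*(-6710) = 4 + 6710 = 6714)
M = -222 (M = -1*222 = -222)
M/F = -222/6714 = -222*1/6714 = -37/1119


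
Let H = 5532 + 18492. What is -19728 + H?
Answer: 4296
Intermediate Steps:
H = 24024
-19728 + H = -19728 + 24024 = 4296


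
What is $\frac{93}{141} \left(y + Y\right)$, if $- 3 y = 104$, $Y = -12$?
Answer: $- \frac{4340}{141} \approx -30.78$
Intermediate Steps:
$y = - \frac{104}{3}$ ($y = \left(- \frac{1}{3}\right) 104 = - \frac{104}{3} \approx -34.667$)
$\frac{93}{141} \left(y + Y\right) = \frac{93}{141} \left(- \frac{104}{3} - 12\right) = 93 \cdot \frac{1}{141} \left(- \frac{140}{3}\right) = \frac{31}{47} \left(- \frac{140}{3}\right) = - \frac{4340}{141}$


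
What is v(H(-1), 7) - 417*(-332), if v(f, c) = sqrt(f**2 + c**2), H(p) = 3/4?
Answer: 138444 + sqrt(793)/4 ≈ 1.3845e+5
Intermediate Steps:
H(p) = 3/4 (H(p) = 3*(1/4) = 3/4)
v(f, c) = sqrt(c**2 + f**2)
v(H(-1), 7) - 417*(-332) = sqrt(7**2 + (3/4)**2) - 417*(-332) = sqrt(49 + 9/16) + 138444 = sqrt(793/16) + 138444 = sqrt(793)/4 + 138444 = 138444 + sqrt(793)/4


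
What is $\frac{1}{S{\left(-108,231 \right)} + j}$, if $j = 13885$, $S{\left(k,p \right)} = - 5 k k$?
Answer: $- \frac{1}{44435} \approx -2.2505 \cdot 10^{-5}$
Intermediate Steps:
$S{\left(k,p \right)} = - 5 k^{2}$
$\frac{1}{S{\left(-108,231 \right)} + j} = \frac{1}{- 5 \left(-108\right)^{2} + 13885} = \frac{1}{\left(-5\right) 11664 + 13885} = \frac{1}{-58320 + 13885} = \frac{1}{-44435} = - \frac{1}{44435}$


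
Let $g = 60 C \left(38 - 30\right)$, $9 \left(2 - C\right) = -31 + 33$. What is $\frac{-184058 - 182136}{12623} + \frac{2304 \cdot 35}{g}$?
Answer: $\frac{1653359}{25246} \approx 65.49$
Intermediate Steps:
$C = \frac{16}{9}$ ($C = 2 - \frac{-31 + 33}{9} = 2 - \frac{2}{9} = \frac{16}{9} \approx 1.7778$)
$g = \frac{2560}{3}$ ($g = 60 \cdot \frac{16}{9} \left(38 - 30\right) = \frac{320}{3} \cdot 8 = \frac{2560}{3} \approx 853.33$)
$\frac{-184058 - 182136}{12623} + \frac{2304 \cdot 35}{g} = \frac{-184058 - 182136}{12623} + \frac{2304 \cdot 35}{\frac{2560}{3}} = \left(-366194\right) \frac{1}{12623} + 80640 \cdot \frac{3}{2560} = - \frac{366194}{12623} + \frac{189}{2} = \frac{1653359}{25246}$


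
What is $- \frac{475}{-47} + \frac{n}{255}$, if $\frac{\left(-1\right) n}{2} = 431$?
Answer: $\frac{80611}{11985} \approx 6.726$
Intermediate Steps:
$n = -862$ ($n = \left(-2\right) 431 = -862$)
$- \frac{475}{-47} + \frac{n}{255} = - \frac{475}{-47} - \frac{862}{255} = \left(-475\right) \left(- \frac{1}{47}\right) - \frac{862}{255} = \frac{475}{47} - \frac{862}{255} = \frac{80611}{11985}$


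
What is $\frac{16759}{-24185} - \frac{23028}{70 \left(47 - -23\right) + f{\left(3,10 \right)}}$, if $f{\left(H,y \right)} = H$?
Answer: $- \frac{639101557}{118579055} \approx -5.3897$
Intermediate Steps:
$\frac{16759}{-24185} - \frac{23028}{70 \left(47 - -23\right) + f{\left(3,10 \right)}} = \frac{16759}{-24185} - \frac{23028}{70 \left(47 - -23\right) + 3} = 16759 \left(- \frac{1}{24185}\right) - \frac{23028}{70 \left(47 + 23\right) + 3} = - \frac{16759}{24185} - \frac{23028}{70 \cdot 70 + 3} = - \frac{16759}{24185} - \frac{23028}{4900 + 3} = - \frac{16759}{24185} - \frac{23028}{4903} = - \frac{639101557}{118579055}$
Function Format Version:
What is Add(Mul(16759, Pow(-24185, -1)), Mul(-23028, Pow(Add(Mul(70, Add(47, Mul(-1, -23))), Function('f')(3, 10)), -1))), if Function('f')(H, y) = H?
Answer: Rational(-639101557, 118579055) ≈ -5.3897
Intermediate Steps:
Add(Mul(16759, Pow(-24185, -1)), Mul(-23028, Pow(Add(Mul(70, Add(47, Mul(-1, -23))), Function('f')(3, 10)), -1))) = Add(Mul(16759, Pow(-24185, -1)), Mul(-23028, Pow(Add(Mul(70, Add(47, Mul(-1, -23))), 3), -1))) = Add(Mul(16759, Rational(-1, 24185)), Mul(-23028, Pow(Add(Mul(70, Add(47, 23)), 3), -1))) = Add(Rational(-16759, 24185), Mul(-23028, Pow(Add(Mul(70, 70), 3), -1))) = Add(Rational(-16759, 24185), Mul(-23028, Pow(Add(4900, 3), -1))) = Add(Rational(-16759, 24185), Mul(-23028, Pow(4903, -1))) = Add(Rational(-16759, 24185), Mul(-23028, Rational(1, 4903))) = Add(Rational(-16759, 24185), Rational(-23028, 4903)) = Rational(-639101557, 118579055)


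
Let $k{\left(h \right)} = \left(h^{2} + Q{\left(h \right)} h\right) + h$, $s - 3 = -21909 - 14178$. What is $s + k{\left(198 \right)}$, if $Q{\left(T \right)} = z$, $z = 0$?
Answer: $3318$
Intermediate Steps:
$s = -36084$ ($s = 3 - 36087 = -36084$)
$Q{\left(T \right)} = 0$
$k{\left(h \right)} = h + h^{2}$ ($k{\left(h \right)} = \left(h^{2} + 0 h\right) + h = \left(h^{2} + 0\right) + h = h^{2} + h = h + h^{2}$)
$s + k{\left(198 \right)} = -36084 + 198 \left(1 + 198\right) = -36084 + 198 \cdot 199 = -36084 + 39402 = 3318$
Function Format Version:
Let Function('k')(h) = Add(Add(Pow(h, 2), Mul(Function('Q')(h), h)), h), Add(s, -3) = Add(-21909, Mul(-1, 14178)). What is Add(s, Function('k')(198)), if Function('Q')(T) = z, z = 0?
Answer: 3318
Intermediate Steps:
s = -36084 (s = Add(3, Add(-21909, Mul(-1, 14178))) = Add(3, Add(-21909, -14178)) = Add(3, -36087) = -36084)
Function('Q')(T) = 0
Function('k')(h) = Add(h, Pow(h, 2)) (Function('k')(h) = Add(Add(Pow(h, 2), Mul(0, h)), h) = Add(Add(Pow(h, 2), 0), h) = Add(Pow(h, 2), h) = Add(h, Pow(h, 2)))
Add(s, Function('k')(198)) = Add(-36084, Mul(198, Add(1, 198))) = Add(-36084, Mul(198, 199)) = Add(-36084, 39402) = 3318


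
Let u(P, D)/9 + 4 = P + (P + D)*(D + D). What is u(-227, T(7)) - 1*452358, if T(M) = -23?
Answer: -350937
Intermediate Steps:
u(P, D) = -36 + 9*P + 18*D*(D + P) (u(P, D) = -36 + 9*(P + (P + D)*(D + D)) = -36 + 9*(P + (D + P)*(2*D)) = -36 + 9*(P + 2*D*(D + P)) = -36 + (9*P + 18*D*(D + P)) = -36 + 9*P + 18*D*(D + P))
u(-227, T(7)) - 1*452358 = (-36 + 9*(-227) + 18*(-23)² + 18*(-23)*(-227)) - 1*452358 = (-36 - 2043 + 18*529 + 93978) - 452358 = (-36 - 2043 + 9522 + 93978) - 452358 = 101421 - 452358 = -350937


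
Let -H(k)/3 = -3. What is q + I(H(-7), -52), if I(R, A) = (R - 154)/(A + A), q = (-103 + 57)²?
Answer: 220209/104 ≈ 2117.4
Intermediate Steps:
H(k) = 9 (H(k) = -3*(-3) = 9)
q = 2116 (q = (-46)² = 2116)
I(R, A) = (-154 + R)/(2*A) (I(R, A) = (-154 + R)/((2*A)) = (-154 + R)*(1/(2*A)) = (-154 + R)/(2*A))
q + I(H(-7), -52) = 2116 + (½)*(-154 + 9)/(-52) = 2116 + (½)*(-1/52)*(-145) = 2116 + 145/104 = 220209/104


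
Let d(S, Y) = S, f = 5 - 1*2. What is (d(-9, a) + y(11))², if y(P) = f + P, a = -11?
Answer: 25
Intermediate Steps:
f = 3 (f = 5 - 2 = 3)
y(P) = 3 + P
(d(-9, a) + y(11))² = (-9 + (3 + 11))² = (-9 + 14)² = 5² = 25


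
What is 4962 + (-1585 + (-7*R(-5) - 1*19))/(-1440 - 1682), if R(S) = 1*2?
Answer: 7746491/1561 ≈ 4962.5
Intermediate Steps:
R(S) = 2
4962 + (-1585 + (-7*R(-5) - 1*19))/(-1440 - 1682) = 4962 + (-1585 + (-7*2 - 1*19))/(-1440 - 1682) = 4962 + (-1585 + (-14 - 19))/(-3122) = 4962 + (-1585 - 33)*(-1/3122) = 4962 - 1618*(-1/3122) = 4962 + 809/1561 = 7746491/1561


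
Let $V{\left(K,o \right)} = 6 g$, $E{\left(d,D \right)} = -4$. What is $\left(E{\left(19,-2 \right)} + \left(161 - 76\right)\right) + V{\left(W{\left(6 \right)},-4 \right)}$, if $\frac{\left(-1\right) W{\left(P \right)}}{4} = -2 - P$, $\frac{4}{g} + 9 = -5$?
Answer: $\frac{555}{7} \approx 79.286$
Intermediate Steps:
$g = - \frac{2}{7}$ ($g = \frac{4}{-9 - 5} = \frac{4}{-14} = 4 \left(- \frac{1}{14}\right) = - \frac{2}{7} \approx -0.28571$)
$W{\left(P \right)} = 8 + 4 P$ ($W{\left(P \right)} = - 4 \left(-2 - P\right) = 8 + 4 P$)
$V{\left(K,o \right)} = - \frac{12}{7}$ ($V{\left(K,o \right)} = 6 \left(- \frac{2}{7}\right) = - \frac{12}{7}$)
$\left(E{\left(19,-2 \right)} + \left(161 - 76\right)\right) + V{\left(W{\left(6 \right)},-4 \right)} = \left(-4 + \left(161 - 76\right)\right) - \frac{12}{7} = \left(-4 + 85\right) - \frac{12}{7} = 81 - \frac{12}{7} = \frac{555}{7}$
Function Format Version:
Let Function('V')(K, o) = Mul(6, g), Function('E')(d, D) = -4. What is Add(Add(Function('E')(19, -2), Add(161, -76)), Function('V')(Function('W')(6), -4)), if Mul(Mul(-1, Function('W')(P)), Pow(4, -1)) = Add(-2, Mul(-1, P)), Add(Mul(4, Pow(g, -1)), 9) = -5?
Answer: Rational(555, 7) ≈ 79.286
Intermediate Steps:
g = Rational(-2, 7) (g = Mul(4, Pow(Add(-9, -5), -1)) = Mul(4, Pow(-14, -1)) = Mul(4, Rational(-1, 14)) = Rational(-2, 7) ≈ -0.28571)
Function('W')(P) = Add(8, Mul(4, P)) (Function('W')(P) = Mul(-4, Add(-2, Mul(-1, P))) = Add(8, Mul(4, P)))
Function('V')(K, o) = Rational(-12, 7) (Function('V')(K, o) = Mul(6, Rational(-2, 7)) = Rational(-12, 7))
Add(Add(Function('E')(19, -2), Add(161, -76)), Function('V')(Function('W')(6), -4)) = Add(Add(-4, Add(161, -76)), Rational(-12, 7)) = Add(Add(-4, 85), Rational(-12, 7)) = Add(81, Rational(-12, 7)) = Rational(555, 7)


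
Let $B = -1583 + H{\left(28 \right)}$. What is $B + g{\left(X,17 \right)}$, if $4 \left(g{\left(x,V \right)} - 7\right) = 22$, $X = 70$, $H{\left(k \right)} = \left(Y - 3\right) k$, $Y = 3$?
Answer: $- \frac{3141}{2} \approx -1570.5$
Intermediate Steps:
$H{\left(k \right)} = 0$ ($H{\left(k \right)} = \left(3 - 3\right) k = 0 k = 0$)
$g{\left(x,V \right)} = \frac{25}{2}$ ($g{\left(x,V \right)} = 7 + \frac{1}{4} \cdot 22 = 7 + \frac{11}{2} = \frac{25}{2}$)
$B = -1583$ ($B = -1583 + 0 = -1583$)
$B + g{\left(X,17 \right)} = -1583 + \frac{25}{2} = - \frac{3141}{2}$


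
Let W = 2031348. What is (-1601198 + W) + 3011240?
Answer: 3441390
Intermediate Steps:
(-1601198 + W) + 3011240 = (-1601198 + 2031348) + 3011240 = 430150 + 3011240 = 3441390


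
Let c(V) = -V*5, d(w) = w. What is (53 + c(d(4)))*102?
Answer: 3366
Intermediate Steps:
c(V) = -5*V
(53 + c(d(4)))*102 = (53 - 5*4)*102 = (53 - 20)*102 = 33*102 = 3366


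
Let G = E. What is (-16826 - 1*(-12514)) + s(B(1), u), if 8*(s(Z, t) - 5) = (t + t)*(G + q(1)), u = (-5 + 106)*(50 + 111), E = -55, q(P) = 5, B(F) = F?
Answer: -415139/2 ≈ -2.0757e+5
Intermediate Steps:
u = 16261 (u = 101*161 = 16261)
G = -55
s(Z, t) = 5 - 25*t/2 (s(Z, t) = 5 + ((t + t)*(-55 + 5))/8 = 5 + ((2*t)*(-50))/8 = 5 + (-100*t)/8 = 5 - 25*t/2)
(-16826 - 1*(-12514)) + s(B(1), u) = (-16826 - 1*(-12514)) + (5 - 25/2*16261) = (-16826 + 12514) + (5 - 406525/2) = -4312 - 406515/2 = -415139/2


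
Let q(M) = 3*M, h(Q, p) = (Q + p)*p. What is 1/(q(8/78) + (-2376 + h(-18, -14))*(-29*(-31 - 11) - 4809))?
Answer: 13/90004828 ≈ 1.4444e-7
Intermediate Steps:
h(Q, p) = p*(Q + p)
1/(q(8/78) + (-2376 + h(-18, -14))*(-29*(-31 - 11) - 4809)) = 1/(3*(8/78) + (-2376 - 14*(-18 - 14))*(-29*(-31 - 11) - 4809)) = 1/(3*(8*(1/78)) + (-2376 - 14*(-32))*(-29*(-42) - 4809)) = 1/(3*(4/39) + (-2376 + 448)*(1218 - 4809)) = 1/(4/13 - 1928*(-3591)) = 1/(4/13 + 6923448) = 1/(90004828/13) = 13/90004828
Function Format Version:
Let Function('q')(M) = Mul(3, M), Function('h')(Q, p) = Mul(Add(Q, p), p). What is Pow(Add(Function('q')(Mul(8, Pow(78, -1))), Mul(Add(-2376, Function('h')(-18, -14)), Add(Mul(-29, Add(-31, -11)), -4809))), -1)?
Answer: Rational(13, 90004828) ≈ 1.4444e-7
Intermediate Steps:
Function('h')(Q, p) = Mul(p, Add(Q, p))
Pow(Add(Function('q')(Mul(8, Pow(78, -1))), Mul(Add(-2376, Function('h')(-18, -14)), Add(Mul(-29, Add(-31, -11)), -4809))), -1) = Pow(Add(Mul(3, Mul(8, Pow(78, -1))), Mul(Add(-2376, Mul(-14, Add(-18, -14))), Add(Mul(-29, Add(-31, -11)), -4809))), -1) = Pow(Add(Mul(3, Mul(8, Rational(1, 78))), Mul(Add(-2376, Mul(-14, -32)), Add(Mul(-29, -42), -4809))), -1) = Pow(Add(Mul(3, Rational(4, 39)), Mul(Add(-2376, 448), Add(1218, -4809))), -1) = Pow(Add(Rational(4, 13), Mul(-1928, -3591)), -1) = Pow(Add(Rational(4, 13), 6923448), -1) = Pow(Rational(90004828, 13), -1) = Rational(13, 90004828)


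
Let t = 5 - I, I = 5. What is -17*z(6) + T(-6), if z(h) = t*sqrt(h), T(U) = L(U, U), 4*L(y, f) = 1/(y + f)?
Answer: -1/48 ≈ -0.020833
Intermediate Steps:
L(y, f) = 1/(4*(f + y)) (L(y, f) = 1/(4*(y + f)) = 1/(4*(f + y)))
T(U) = 1/(8*U) (T(U) = 1/(4*(U + U)) = 1/(4*((2*U))) = (1/(2*U))/4 = 1/(8*U))
t = 0 (t = 5 - 1*5 = 5 - 5 = 0)
z(h) = 0 (z(h) = 0*sqrt(h) = 0)
-17*z(6) + T(-6) = -17*0 + (1/8)/(-6) = 0 + (1/8)*(-1/6) = 0 - 1/48 = -1/48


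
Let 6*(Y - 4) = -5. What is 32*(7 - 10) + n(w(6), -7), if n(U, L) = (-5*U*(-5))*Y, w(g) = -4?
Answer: -1238/3 ≈ -412.67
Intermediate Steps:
Y = 19/6 (Y = 4 + (⅙)*(-5) = 4 - ⅚ = 19/6 ≈ 3.1667)
n(U, L) = 475*U/6 (n(U, L) = (-5*U*(-5))*(19/6) = (25*U)*(19/6) = 475*U/6)
32*(7 - 10) + n(w(6), -7) = 32*(7 - 10) + (475/6)*(-4) = 32*(-3) - 950/3 = -96 - 950/3 = -1238/3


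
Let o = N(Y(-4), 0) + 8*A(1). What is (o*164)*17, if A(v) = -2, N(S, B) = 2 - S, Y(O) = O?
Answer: -27880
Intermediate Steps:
o = -10 (o = (2 - 1*(-4)) + 8*(-2) = (2 + 4) - 16 = 6 - 16 = -10)
(o*164)*17 = -10*164*17 = -1640*17 = -27880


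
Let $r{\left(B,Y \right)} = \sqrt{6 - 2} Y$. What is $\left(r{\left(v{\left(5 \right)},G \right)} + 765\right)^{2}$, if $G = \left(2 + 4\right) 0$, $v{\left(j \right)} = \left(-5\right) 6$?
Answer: $585225$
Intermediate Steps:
$v{\left(j \right)} = -30$
$G = 0$ ($G = 6 \cdot 0 = 0$)
$r{\left(B,Y \right)} = 2 Y$ ($r{\left(B,Y \right)} = \sqrt{4} Y = 2 Y$)
$\left(r{\left(v{\left(5 \right)},G \right)} + 765\right)^{2} = \left(2 \cdot 0 + 765\right)^{2} = \left(0 + 765\right)^{2} = 765^{2} = 585225$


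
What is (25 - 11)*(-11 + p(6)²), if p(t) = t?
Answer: 350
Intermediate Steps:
(25 - 11)*(-11 + p(6)²) = (25 - 11)*(-11 + 6²) = 14*(-11 + 36) = 14*25 = 350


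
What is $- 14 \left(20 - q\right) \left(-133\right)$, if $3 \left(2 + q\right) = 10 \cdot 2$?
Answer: $\frac{85652}{3} \approx 28551.0$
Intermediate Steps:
$q = \frac{14}{3}$ ($q = -2 + \frac{10 \cdot 2}{3} = -2 + \frac{1}{3} \cdot 20 = -2 + \frac{20}{3} = \frac{14}{3} \approx 4.6667$)
$- 14 \left(20 - q\right) \left(-133\right) = - 14 \left(20 - \frac{14}{3}\right) \left(-133\right) = \left(-14\right) \frac{46}{3} \left(-133\right) = \left(- \frac{644}{3}\right) \left(-133\right) = \frac{85652}{3}$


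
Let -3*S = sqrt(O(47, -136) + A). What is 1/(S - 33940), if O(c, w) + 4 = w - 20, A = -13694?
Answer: -50910/1727887709 + I*sqrt(13854)/3455775418 ≈ -2.9464e-5 + 3.406e-8*I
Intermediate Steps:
O(c, w) = -24 + w (O(c, w) = -4 + (w - 20) = -4 + (-20 + w) = -24 + w)
S = -I*sqrt(13854)/3 (S = -sqrt((-24 - 136) - 13694)/3 = -sqrt(-160 - 13694)/3 = -I*sqrt(13854)/3 ≈ -39.234*I)
1/(S - 33940) = 1/(-I*sqrt(13854)/3 - 33940) = 1/(-33940 - I*sqrt(13854)/3)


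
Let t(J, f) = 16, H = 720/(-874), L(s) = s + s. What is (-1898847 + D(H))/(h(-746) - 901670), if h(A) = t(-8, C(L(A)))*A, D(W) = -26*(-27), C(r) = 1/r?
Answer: 1898145/913606 ≈ 2.0776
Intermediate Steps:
L(s) = 2*s
H = -360/437 (H = 720*(-1/874) = -360/437 ≈ -0.82380)
D(W) = 702
h(A) = 16*A
(-1898847 + D(H))/(h(-746) - 901670) = (-1898847 + 702)/(16*(-746) - 901670) = -1898145/(-11936 - 901670) = -1898145/(-913606) = -1898145*(-1/913606) = 1898145/913606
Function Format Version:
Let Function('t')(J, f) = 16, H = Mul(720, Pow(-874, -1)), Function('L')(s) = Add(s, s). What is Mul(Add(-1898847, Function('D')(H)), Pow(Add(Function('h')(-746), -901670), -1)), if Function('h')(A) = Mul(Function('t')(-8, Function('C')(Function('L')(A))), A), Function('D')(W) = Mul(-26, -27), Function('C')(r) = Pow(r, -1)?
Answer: Rational(1898145, 913606) ≈ 2.0776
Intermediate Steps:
Function('L')(s) = Mul(2, s)
H = Rational(-360, 437) (H = Mul(720, Rational(-1, 874)) = Rational(-360, 437) ≈ -0.82380)
Function('D')(W) = 702
Function('h')(A) = Mul(16, A)
Mul(Add(-1898847, Function('D')(H)), Pow(Add(Function('h')(-746), -901670), -1)) = Mul(Add(-1898847, 702), Pow(Add(Mul(16, -746), -901670), -1)) = Mul(-1898145, Pow(Add(-11936, -901670), -1)) = Mul(-1898145, Pow(-913606, -1)) = Mul(-1898145, Rational(-1, 913606)) = Rational(1898145, 913606)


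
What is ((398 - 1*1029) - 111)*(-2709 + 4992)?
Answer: -1693986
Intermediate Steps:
((398 - 1*1029) - 111)*(-2709 + 4992) = ((398 - 1029) - 111)*2283 = (-631 - 111)*2283 = -742*2283 = -1693986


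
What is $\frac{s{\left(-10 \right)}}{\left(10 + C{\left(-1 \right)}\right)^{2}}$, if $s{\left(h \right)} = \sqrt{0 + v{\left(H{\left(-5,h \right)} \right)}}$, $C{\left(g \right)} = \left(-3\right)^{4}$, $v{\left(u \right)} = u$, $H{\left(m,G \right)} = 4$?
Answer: $\frac{2}{8281} \approx 0.00024152$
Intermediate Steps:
$C{\left(g \right)} = 81$
$s{\left(h \right)} = 2$ ($s{\left(h \right)} = \sqrt{0 + 4} = \sqrt{4} = 2$)
$\frac{s{\left(-10 \right)}}{\left(10 + C{\left(-1 \right)}\right)^{2}} = \frac{2}{\left(10 + 81\right)^{2}} = \frac{2}{91^{2}} = \frac{2}{8281}$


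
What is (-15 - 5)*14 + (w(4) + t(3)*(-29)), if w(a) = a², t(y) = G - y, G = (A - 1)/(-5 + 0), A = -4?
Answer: -206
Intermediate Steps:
G = 1 (G = (-4 - 1)/(-5 + 0) = -5/(-5) = -5*(-⅕) = 1)
t(y) = 1 - y
(-15 - 5)*14 + (w(4) + t(3)*(-29)) = (-15 - 5)*14 + (4² + (1 - 1*3)*(-29)) = -20*14 + (16 + (1 - 3)*(-29)) = -280 + (16 - 2*(-29)) = -280 + (16 + 58) = -280 + 74 = -206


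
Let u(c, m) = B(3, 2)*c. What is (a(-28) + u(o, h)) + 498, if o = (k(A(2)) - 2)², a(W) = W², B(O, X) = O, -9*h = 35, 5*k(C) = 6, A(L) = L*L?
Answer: 32098/25 ≈ 1283.9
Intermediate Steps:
A(L) = L²
k(C) = 6/5 (k(C) = (⅕)*6 = 6/5)
h = -35/9 (h = -⅑*35 = -35/9 ≈ -3.8889)
o = 16/25 (o = (6/5 - 2)² = (-⅘)² = 16/25 ≈ 0.64000)
u(c, m) = 3*c
(a(-28) + u(o, h)) + 498 = ((-28)² + 3*(16/25)) + 498 = (784 + 48/25) + 498 = 19648/25 + 498 = 32098/25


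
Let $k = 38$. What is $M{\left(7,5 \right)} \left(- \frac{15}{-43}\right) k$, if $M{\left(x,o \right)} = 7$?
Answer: $\frac{3990}{43} \approx 92.791$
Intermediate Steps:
$M{\left(7,5 \right)} \left(- \frac{15}{-43}\right) k = 7 \left(- \frac{15}{-43}\right) 38 = 7 \left(\left(-15\right) \left(- \frac{1}{43}\right)\right) 38 = 7 \cdot \frac{15}{43} \cdot 38 = \frac{105}{43} \cdot 38 = \frac{3990}{43}$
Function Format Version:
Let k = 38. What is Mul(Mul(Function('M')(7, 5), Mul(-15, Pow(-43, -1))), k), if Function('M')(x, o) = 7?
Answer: Rational(3990, 43) ≈ 92.791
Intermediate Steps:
Mul(Mul(Function('M')(7, 5), Mul(-15, Pow(-43, -1))), k) = Mul(Mul(7, Mul(-15, Pow(-43, -1))), 38) = Mul(Mul(7, Mul(-15, Rational(-1, 43))), 38) = Mul(Mul(7, Rational(15, 43)), 38) = Mul(Rational(105, 43), 38) = Rational(3990, 43)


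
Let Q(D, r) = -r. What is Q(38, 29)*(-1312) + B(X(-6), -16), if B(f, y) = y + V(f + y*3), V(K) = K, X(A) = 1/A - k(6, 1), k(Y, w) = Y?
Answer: 227867/6 ≈ 37978.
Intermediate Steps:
X(A) = -6 + 1/A (X(A) = 1/A - 1*6 = 1/A - 6 = -6 + 1/A)
B(f, y) = f + 4*y (B(f, y) = y + (f + y*3) = y + (f + 3*y) = f + 4*y)
Q(38, 29)*(-1312) + B(X(-6), -16) = -1*29*(-1312) + ((-6 + 1/(-6)) + 4*(-16)) = -29*(-1312) + ((-6 - 1/6) - 64) = 38048 + (-37/6 - 64) = 38048 - 421/6 = 227867/6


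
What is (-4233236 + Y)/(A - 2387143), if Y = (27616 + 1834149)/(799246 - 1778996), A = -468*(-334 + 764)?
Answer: 829502966553/507193648850 ≈ 1.6355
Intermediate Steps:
A = -201240 (A = -468*430 = -201240)
Y = -372353/195950 (Y = 1861765/(-979750) = 1861765*(-1/979750) = -372353/195950 ≈ -1.9002)
(-4233236 + Y)/(A - 2387143) = (-4233236 - 372353/195950)/(-201240 - 2387143) = -829502966553/195950/(-2588383) = -829502966553/195950*(-1/2588383) = 829502966553/507193648850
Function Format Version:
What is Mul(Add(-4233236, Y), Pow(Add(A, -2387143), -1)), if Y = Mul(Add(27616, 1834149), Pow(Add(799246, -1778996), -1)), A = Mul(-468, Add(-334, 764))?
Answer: Rational(829502966553, 507193648850) ≈ 1.6355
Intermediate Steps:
A = -201240 (A = Mul(-468, 430) = -201240)
Y = Rational(-372353, 195950) (Y = Mul(1861765, Pow(-979750, -1)) = Mul(1861765, Rational(-1, 979750)) = Rational(-372353, 195950) ≈ -1.9002)
Mul(Add(-4233236, Y), Pow(Add(A, -2387143), -1)) = Mul(Add(-4233236, Rational(-372353, 195950)), Pow(Add(-201240, -2387143), -1)) = Mul(Rational(-829502966553, 195950), Pow(-2588383, -1)) = Mul(Rational(-829502966553, 195950), Rational(-1, 2588383)) = Rational(829502966553, 507193648850)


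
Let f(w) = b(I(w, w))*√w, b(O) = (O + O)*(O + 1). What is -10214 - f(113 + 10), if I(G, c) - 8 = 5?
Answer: -10214 - 364*√123 ≈ -14251.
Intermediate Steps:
I(G, c) = 13 (I(G, c) = 8 + 5 = 13)
b(O) = 2*O*(1 + O) (b(O) = (2*O)*(1 + O) = 2*O*(1 + O))
f(w) = 364*√w (f(w) = (2*13*(1 + 13))*√w = (2*13*14)*√w = 364*√w)
-10214 - f(113 + 10) = -10214 - 364*√(113 + 10) = -10214 - 364*√123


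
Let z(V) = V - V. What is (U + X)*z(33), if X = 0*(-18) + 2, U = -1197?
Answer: 0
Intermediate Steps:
X = 2 (X = 0 + 2 = 2)
z(V) = 0
(U + X)*z(33) = (-1197 + 2)*0 = -1195*0 = 0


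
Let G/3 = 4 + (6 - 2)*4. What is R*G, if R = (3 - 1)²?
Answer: 240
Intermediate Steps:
R = 4 (R = 2² = 4)
G = 60 (G = 3*(4 + (6 - 2)*4) = 3*(4 + 4*4) = 3*(4 + 16) = 3*20 = 60)
R*G = 4*60 = 240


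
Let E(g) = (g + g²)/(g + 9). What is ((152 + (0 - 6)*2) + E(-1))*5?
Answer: 700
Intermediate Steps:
E(g) = (g + g²)/(9 + g)
((152 + (0 - 6)*2) + E(-1))*5 = ((152 + (0 - 6)*2) - (1 - 1)/(9 - 1))*5 = ((152 - 6*2) - 1*0/8)*5 = ((152 - 12) - 1*⅛*0)*5 = (140 + 0)*5 = 140*5 = 700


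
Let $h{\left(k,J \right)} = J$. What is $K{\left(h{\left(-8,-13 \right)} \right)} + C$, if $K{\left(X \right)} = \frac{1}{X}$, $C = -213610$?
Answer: $- \frac{2776931}{13} \approx -2.1361 \cdot 10^{5}$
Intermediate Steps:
$K{\left(h{\left(-8,-13 \right)} \right)} + C = \frac{1}{-13} - 213610 = - \frac{1}{13} - 213610 = - \frac{2776931}{13}$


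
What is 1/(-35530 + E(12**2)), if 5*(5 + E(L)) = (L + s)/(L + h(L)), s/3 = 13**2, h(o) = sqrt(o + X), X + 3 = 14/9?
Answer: -54882697465/1950206687794578 + 1085*sqrt(1283)/650068895931526 ≈ -2.8142e-5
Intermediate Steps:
X = -13/9 (X = -3 + 14/9 = -13/9 ≈ -1.4444)
h(o) = sqrt(-13/9 + o) (h(o) = sqrt(o - 13/9) = sqrt(-13/9 + o))
s = 507 (s = 3*13**2 = 3*169 = 507)
E(L) = -5 + (507 + L)/(5*(L + sqrt(-13 + 9*L)/3)) (E(L) = -5 + ((L + 507)/(L + sqrt(-13 + 9*L)/3))/5 = -5 + ((507 + L)/(L + sqrt(-13 + 9*L)/3))/5 = -5 + (507 + L)/(5*(L + sqrt(-13 + 9*L)/3)))
1/(-35530 + E(12**2)) = 1/(-35530 + (1521 - 72*12**2 - 25*sqrt(-13 + 9*12**2))/(5*(sqrt(-13 + 9*12**2) + 3*12**2))) = 1/(-35530 + (1521 - 72*144 - 25*sqrt(-13 + 9*144))/(5*(sqrt(-13 + 9*144) + 3*144))) = 1/(-35530 + (1521 - 10368 - 25*sqrt(-13 + 1296))/(5*(sqrt(-13 + 1296) + 432))) = 1/(-35530 + (1521 - 10368 - 25*sqrt(1283))/(5*(sqrt(1283) + 432))) = 1/(-35530 + (-8847 - 25*sqrt(1283))/(5*(432 + sqrt(1283))))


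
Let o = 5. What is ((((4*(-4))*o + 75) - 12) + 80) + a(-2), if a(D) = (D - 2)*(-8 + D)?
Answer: 103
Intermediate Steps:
a(D) = (-8 + D)*(-2 + D) (a(D) = (-2 + D)*(-8 + D) = (-8 + D)*(-2 + D))
((((4*(-4))*o + 75) - 12) + 80) + a(-2) = ((((4*(-4))*5 + 75) - 12) + 80) + (16 + (-2)**2 - 10*(-2)) = (((-16*5 + 75) - 12) + 80) + (16 + 4 + 20) = (((-80 + 75) - 12) + 80) + 40 = ((-5 - 12) + 80) + 40 = (-17 + 80) + 40 = 63 + 40 = 103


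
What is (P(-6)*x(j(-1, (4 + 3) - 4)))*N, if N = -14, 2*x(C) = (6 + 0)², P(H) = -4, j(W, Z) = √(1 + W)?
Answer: 1008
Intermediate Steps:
x(C) = 18 (x(C) = (6 + 0)²/2 = (½)*6² = (½)*36 = 18)
(P(-6)*x(j(-1, (4 + 3) - 4)))*N = -4*18*(-14) = -72*(-14) = 1008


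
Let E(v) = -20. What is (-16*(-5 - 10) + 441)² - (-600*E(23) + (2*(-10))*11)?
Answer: 451981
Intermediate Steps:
(-16*(-5 - 10) + 441)² - (-600*E(23) + (2*(-10))*11) = (-16*(-5 - 10) + 441)² - (-600*(-20) + (2*(-10))*11) = (-16*(-15) + 441)² - (12000 - 20*11) = (240 + 441)² - (12000 - 220) = 681² - 1*11780 = 463761 - 11780 = 451981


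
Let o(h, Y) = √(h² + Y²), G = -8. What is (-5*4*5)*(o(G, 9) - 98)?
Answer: 9800 - 100*√145 ≈ 8595.8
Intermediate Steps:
o(h, Y) = √(Y² + h²)
(-5*4*5)*(o(G, 9) - 98) = (-5*4*5)*(√(9² + (-8)²) - 98) = (-20*5)*(√(81 + 64) - 98) = -100*(√145 - 98) = -100*(-98 + √145) = 9800 - 100*√145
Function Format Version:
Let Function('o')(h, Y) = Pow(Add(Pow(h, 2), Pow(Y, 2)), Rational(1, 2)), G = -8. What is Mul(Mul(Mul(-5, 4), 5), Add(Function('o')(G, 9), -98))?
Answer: Add(9800, Mul(-100, Pow(145, Rational(1, 2)))) ≈ 8595.8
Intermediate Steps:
Function('o')(h, Y) = Pow(Add(Pow(Y, 2), Pow(h, 2)), Rational(1, 2))
Mul(Mul(Mul(-5, 4), 5), Add(Function('o')(G, 9), -98)) = Mul(Mul(Mul(-5, 4), 5), Add(Pow(Add(Pow(9, 2), Pow(-8, 2)), Rational(1, 2)), -98)) = Mul(Mul(-20, 5), Add(Pow(Add(81, 64), Rational(1, 2)), -98)) = Mul(-100, Add(Pow(145, Rational(1, 2)), -98)) = Mul(-100, Add(-98, Pow(145, Rational(1, 2)))) = Add(9800, Mul(-100, Pow(145, Rational(1, 2))))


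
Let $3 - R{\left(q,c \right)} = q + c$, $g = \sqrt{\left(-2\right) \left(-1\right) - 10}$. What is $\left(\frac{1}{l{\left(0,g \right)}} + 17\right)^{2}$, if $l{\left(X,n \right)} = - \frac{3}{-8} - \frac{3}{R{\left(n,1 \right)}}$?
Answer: $\frac{- 14063 i + 17110 \sqrt{2}}{9 \left(- 7 i + 6 \sqrt{2}\right)} \approx 278.94 + 45.961 i$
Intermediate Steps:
$g = 2 i \sqrt{2}$ ($g = \sqrt{2 - 10} = \sqrt{-8} = 2 i \sqrt{2} \approx 2.8284 i$)
$R{\left(q,c \right)} = 3 - c - q$ ($R{\left(q,c \right)} = 3 - \left(q + c\right) = 3 - \left(c + q\right) = 3 - c - q$)
$l{\left(X,n \right)} = \frac{3}{8} - \frac{3}{2 - n}$ ($l{\left(X,n \right)} = - \frac{3}{-8} - \frac{3}{3 - 1 - n} = \left(-3\right) \left(- \frac{1}{8}\right) - \frac{3}{3 - 1 - n} = \frac{3}{8} - \frac{3}{2 - n}$)
$\left(\frac{1}{l{\left(0,g \right)}} + 17\right)^{2} = \left(\frac{1}{\frac{3}{8} \frac{1}{-2 + 2 i \sqrt{2}} \left(6 + 2 i \sqrt{2}\right)} + 17\right)^{2} = \left(\frac{8 \left(-2 + 2 i \sqrt{2}\right)}{3 \left(6 + 2 i \sqrt{2}\right)} + 17\right)^{2} = \left(17 + \frac{8 \left(-2 + 2 i \sqrt{2}\right)}{3 \left(6 + 2 i \sqrt{2}\right)}\right)^{2}$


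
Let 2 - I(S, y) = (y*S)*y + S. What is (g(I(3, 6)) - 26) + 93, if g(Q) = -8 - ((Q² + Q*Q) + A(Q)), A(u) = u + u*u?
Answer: -35475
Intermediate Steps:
I(S, y) = 2 - S - S*y² (I(S, y) = 2 - ((y*S)*y + S) = 2 - ((S*y)*y + S) = 2 - (S*y² + S) = 2 - (S + S*y²) = 2 + (-S - S*y²) = 2 - S - S*y²)
A(u) = u + u²
g(Q) = -8 - 2*Q² - Q*(1 + Q) (g(Q) = -8 - ((Q² + Q*Q) + Q*(1 + Q)) = -8 - ((Q² + Q²) + Q*(1 + Q)) = -8 - (2*Q² + Q*(1 + Q)) = -8 + (-2*Q² - Q*(1 + Q)) = -8 - 2*Q² - Q*(1 + Q))
(g(I(3, 6)) - 26) + 93 = ((-8 - (2 - 1*3 - 1*3*6²) - 3*(2 - 1*3 - 1*3*6²)²) - 26) + 93 = ((-8 - (2 - 3 - 1*3*36) - 3*(2 - 3 - 1*3*36)²) - 26) + 93 = ((-8 - (2 - 3 - 108) - 3*(2 - 3 - 108)²) - 26) + 93 = ((-8 - 1*(-109) - 3*(-109)²) - 26) + 93 = ((-8 + 109 - 3*11881) - 26) + 93 = ((-8 + 109 - 35643) - 26) + 93 = (-35542 - 26) + 93 = -35568 + 93 = -35475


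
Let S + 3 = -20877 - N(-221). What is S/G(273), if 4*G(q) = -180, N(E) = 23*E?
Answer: 15797/45 ≈ 351.04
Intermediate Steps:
G(q) = -45 (G(q) = (1/4)*(-180) = -45)
S = -15797 (S = -3 + (-20877 - 23*(-221)) = -3 + (-20877 - 1*(-5083)) = -3 + (-20877 + 5083) = -3 - 15794 = -15797)
S/G(273) = -15797/(-45) = -15797*(-1/45) = 15797/45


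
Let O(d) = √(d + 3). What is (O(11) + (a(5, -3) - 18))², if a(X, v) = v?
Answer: (21 - √14)² ≈ 297.85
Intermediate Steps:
O(d) = √(3 + d)
(O(11) + (a(5, -3) - 18))² = (√(3 + 11) + (-3 - 18))² = (√14 - 21)² = (-21 + √14)²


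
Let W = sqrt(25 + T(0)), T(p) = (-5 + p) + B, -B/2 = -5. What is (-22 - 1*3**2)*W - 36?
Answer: -36 - 31*sqrt(30) ≈ -205.79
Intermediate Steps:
B = 10 (B = -2*(-5) = 10)
T(p) = 5 + p (T(p) = (-5 + p) + 10 = 5 + p)
W = sqrt(30) (W = sqrt(25 + (5 + 0)) = sqrt(25 + 5) = sqrt(30) ≈ 5.4772)
(-22 - 1*3**2)*W - 36 = (-22 - 1*3**2)*sqrt(30) - 36 = (-22 - 1*9)*sqrt(30) - 36 = (-22 - 9)*sqrt(30) - 36 = -31*sqrt(30) - 36 = -36 - 31*sqrt(30)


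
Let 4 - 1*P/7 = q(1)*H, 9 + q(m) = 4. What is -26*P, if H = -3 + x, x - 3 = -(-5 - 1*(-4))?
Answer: -1638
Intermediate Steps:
q(m) = -5 (q(m) = -9 + 4 = -5)
x = 4 (x = 3 - (-5 - 1*(-4)) = 3 - (-5 + 4) = 3 - 1*(-1) = 3 + 1 = 4)
H = 1 (H = -3 + 4 = 1)
P = 63 (P = 28 - (-35) = 28 - 7*(-5) = 28 + 35 = 63)
-26*P = -26*63 = -1638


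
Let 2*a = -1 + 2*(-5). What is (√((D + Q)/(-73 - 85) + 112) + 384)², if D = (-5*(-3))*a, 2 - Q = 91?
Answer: (60672 + √2823065)²/24964 ≈ 1.5574e+5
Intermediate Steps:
a = -11/2 (a = (-1 + 2*(-5))/2 = (-1 - 10)/2 = (½)*(-11) = -11/2 ≈ -5.5000)
Q = -89 (Q = 2 - 1*91 = 2 - 91 = -89)
D = -165/2 (D = -5*(-3)*(-11/2) = 15*(-11/2) = -165/2 ≈ -82.500)
(√((D + Q)/(-73 - 85) + 112) + 384)² = (√((-165/2 - 89)/(-73 - 85) + 112) + 384)² = (√(-343/2/(-158) + 112) + 384)² = (√(-343/2*(-1/158) + 112) + 384)² = (√(343/316 + 112) + 384)² = (√(35735/316) + 384)² = (√2823065/158 + 384)² = (384 + √2823065/158)²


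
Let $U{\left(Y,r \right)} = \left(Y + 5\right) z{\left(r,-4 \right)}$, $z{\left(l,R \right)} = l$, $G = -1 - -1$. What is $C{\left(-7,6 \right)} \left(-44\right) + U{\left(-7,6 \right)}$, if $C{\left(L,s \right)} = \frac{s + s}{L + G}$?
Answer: $\frac{444}{7} \approx 63.429$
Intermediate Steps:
$G = 0$ ($G = -1 + 1 = 0$)
$C{\left(L,s \right)} = \frac{2 s}{L}$ ($C{\left(L,s \right)} = \frac{s + s}{L + 0} = \frac{2 s}{L}$)
$U{\left(Y,r \right)} = r \left(5 + Y\right)$ ($U{\left(Y,r \right)} = \left(Y + 5\right) r = \left(5 + Y\right) r = r \left(5 + Y\right)$)
$C{\left(-7,6 \right)} \left(-44\right) + U{\left(-7,6 \right)} = 2 \cdot 6 \frac{1}{-7} \left(-44\right) + 6 \left(5 - 7\right) = 2 \cdot 6 \left(- \frac{1}{7}\right) \left(-44\right) + 6 \left(-2\right) = \left(- \frac{12}{7}\right) \left(-44\right) - 12 = \frac{528}{7} - 12 = \frac{444}{7}$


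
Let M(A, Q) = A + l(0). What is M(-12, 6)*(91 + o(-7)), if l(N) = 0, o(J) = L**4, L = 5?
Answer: -8592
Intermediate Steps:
o(J) = 625 (o(J) = 5**4 = 625)
M(A, Q) = A (M(A, Q) = A + 0 = A)
M(-12, 6)*(91 + o(-7)) = -12*(91 + 625) = -12*716 = -8592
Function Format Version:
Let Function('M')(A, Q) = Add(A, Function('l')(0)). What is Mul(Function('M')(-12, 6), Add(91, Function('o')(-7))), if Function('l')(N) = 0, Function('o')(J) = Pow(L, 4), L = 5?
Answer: -8592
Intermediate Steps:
Function('o')(J) = 625 (Function('o')(J) = Pow(5, 4) = 625)
Function('M')(A, Q) = A (Function('M')(A, Q) = Add(A, 0) = A)
Mul(Function('M')(-12, 6), Add(91, Function('o')(-7))) = Mul(-12, Add(91, 625)) = Mul(-12, 716) = -8592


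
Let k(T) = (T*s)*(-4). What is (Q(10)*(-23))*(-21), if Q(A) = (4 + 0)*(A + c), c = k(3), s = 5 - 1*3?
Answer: -27048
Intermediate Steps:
s = 2 (s = 5 - 3 = 2)
k(T) = -8*T (k(T) = (T*2)*(-4) = (2*T)*(-4) = -8*T)
c = -24 (c = -8*3 = -24)
Q(A) = -96 + 4*A (Q(A) = (4 + 0)*(A - 24) = 4*(-24 + A) = -96 + 4*A)
(Q(10)*(-23))*(-21) = ((-96 + 4*10)*(-23))*(-21) = ((-96 + 40)*(-23))*(-21) = -56*(-23)*(-21) = 1288*(-21) = -27048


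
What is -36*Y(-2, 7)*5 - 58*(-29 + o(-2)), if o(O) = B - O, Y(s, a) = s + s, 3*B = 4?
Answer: 6626/3 ≈ 2208.7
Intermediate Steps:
B = 4/3 (B = (⅓)*4 = 4/3 ≈ 1.3333)
Y(s, a) = 2*s
o(O) = 4/3 - O
-36*Y(-2, 7)*5 - 58*(-29 + o(-2)) = -72*(-2)*5 - 58*(-29 + (4/3 - 1*(-2))) = -36*(-4)*5 - 58*(-29 + (4/3 + 2)) = 144*5 - 58*(-29 + 10/3) = 720 - 58*(-77/3) = 720 + 4466/3 = 6626/3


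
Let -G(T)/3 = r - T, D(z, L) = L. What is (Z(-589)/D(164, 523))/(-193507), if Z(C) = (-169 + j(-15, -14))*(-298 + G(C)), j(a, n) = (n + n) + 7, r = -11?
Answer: -386080/101204161 ≈ -0.0038149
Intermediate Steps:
j(a, n) = 7 + 2*n (j(a, n) = 2*n + 7 = 7 + 2*n)
G(T) = 33 + 3*T (G(T) = -3*(-11 - T) = 33 + 3*T)
Z(C) = 50350 - 570*C (Z(C) = (-169 + (7 + 2*(-14)))*(-298 + (33 + 3*C)) = (-169 + (7 - 28))*(-265 + 3*C) = (-169 - 21)*(-265 + 3*C) = -190*(-265 + 3*C) = 50350 - 570*C)
(Z(-589)/D(164, 523))/(-193507) = ((50350 - 570*(-589))/523)/(-193507) = ((50350 + 335730)*(1/523))*(-1/193507) = (386080*(1/523))*(-1/193507) = (386080/523)*(-1/193507) = -386080/101204161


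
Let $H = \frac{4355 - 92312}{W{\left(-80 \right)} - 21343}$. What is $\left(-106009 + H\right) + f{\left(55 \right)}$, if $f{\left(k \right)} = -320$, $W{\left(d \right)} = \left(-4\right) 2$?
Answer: $- \frac{756714174}{7117} \approx -1.0632 \cdot 10^{5}$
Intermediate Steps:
$W{\left(d \right)} = -8$
$H = \frac{29319}{7117}$ ($H = \frac{4355 - 92312}{-8 - 21343} = - \frac{87957}{-21351} = \left(-87957\right) \left(- \frac{1}{21351}\right) = \frac{29319}{7117} \approx 4.1196$)
$\left(-106009 + H\right) + f{\left(55 \right)} = \left(-106009 + \frac{29319}{7117}\right) - 320 = - \frac{754436734}{7117} - 320 = - \frac{756714174}{7117}$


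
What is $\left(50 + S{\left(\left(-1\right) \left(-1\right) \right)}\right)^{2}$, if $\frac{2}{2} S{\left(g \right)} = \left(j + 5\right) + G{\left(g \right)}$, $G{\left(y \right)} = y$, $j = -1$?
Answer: $3025$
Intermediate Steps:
$S{\left(g \right)} = 4 + g$ ($S{\left(g \right)} = \left(-1 + 5\right) + g = 4 + g$)
$\left(50 + S{\left(\left(-1\right) \left(-1\right) \right)}\right)^{2} = \left(50 + \left(4 - -1\right)\right)^{2} = \left(50 + \left(4 + 1\right)\right)^{2} = \left(50 + 5\right)^{2} = 55^{2} = 3025$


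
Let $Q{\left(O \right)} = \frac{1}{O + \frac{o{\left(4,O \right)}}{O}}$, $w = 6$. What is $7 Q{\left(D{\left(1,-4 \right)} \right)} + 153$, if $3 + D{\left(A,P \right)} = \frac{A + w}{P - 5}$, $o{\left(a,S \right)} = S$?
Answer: $\frac{3762}{25} \approx 150.48$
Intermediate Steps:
$D{\left(A,P \right)} = -3 + \frac{6 + A}{-5 + P}$ ($D{\left(A,P \right)} = -3 + \frac{A + 6}{P - 5} = -3 + \frac{6 + A}{-5 + P}$)
$Q{\left(O \right)} = \frac{1}{1 + O}$ ($Q{\left(O \right)} = \frac{1}{O + \frac{O}{O}} = \frac{1}{O + 1} = \frac{1}{1 + O}$)
$7 Q{\left(D{\left(1,-4 \right)} \right)} + 153 = \frac{7}{1 + \frac{21 + 1 - -12}{-5 - 4}} + 153 = \frac{7}{1 + \frac{21 + 1 + 12}{-9}} + 153 = \frac{7}{1 - \frac{34}{9}} + 153 = \frac{7}{- \frac{25}{9}} + 153 = 7 \left(- \frac{9}{25}\right) + 153 = - \frac{63}{25} + 153 = \frac{3762}{25}$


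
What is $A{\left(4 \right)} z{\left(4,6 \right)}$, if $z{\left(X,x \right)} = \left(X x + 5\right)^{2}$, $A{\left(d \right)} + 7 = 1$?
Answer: $-5046$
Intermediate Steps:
$A{\left(d \right)} = -6$ ($A{\left(d \right)} = -7 + 1 = -6$)
$z{\left(X,x \right)} = \left(5 + X x\right)^{2}$
$A{\left(4 \right)} z{\left(4,6 \right)} = - 6 \left(5 + 4 \cdot 6\right)^{2} = - 6 \left(5 + 24\right)^{2} = - 6 \cdot 29^{2} = \left(-6\right) 841 = -5046$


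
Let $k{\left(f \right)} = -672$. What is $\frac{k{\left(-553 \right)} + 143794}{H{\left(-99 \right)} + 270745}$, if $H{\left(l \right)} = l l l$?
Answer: $- \frac{71561}{349777} \approx -0.20459$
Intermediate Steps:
$H{\left(l \right)} = l^{3}$ ($H{\left(l \right)} = l^{2} l = l^{3}$)
$\frac{k{\left(-553 \right)} + 143794}{H{\left(-99 \right)} + 270745} = \frac{-672 + 143794}{\left(-99\right)^{3} + 270745} = \frac{143122}{-970299 + 270745} = \frac{143122}{-699554} = 143122 \left(- \frac{1}{699554}\right) = - \frac{71561}{349777}$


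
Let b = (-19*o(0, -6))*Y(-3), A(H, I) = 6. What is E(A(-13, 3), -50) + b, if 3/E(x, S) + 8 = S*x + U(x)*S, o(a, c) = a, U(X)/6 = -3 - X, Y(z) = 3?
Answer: 3/2392 ≈ 0.0012542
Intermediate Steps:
U(X) = -18 - 6*X (U(X) = 6*(-3 - X) = -18 - 6*X)
E(x, S) = 3/(-8 + S*x + S*(-18 - 6*x)) (E(x, S) = 3/(-8 + (S*x + (-18 - 6*x)*S)) = 3/(-8 + (S*x + S*(-18 - 6*x))) = 3/(-8 + S*x + S*(-18 - 6*x)))
b = 0 (b = -19*0*3 = 0*3 = 0)
E(A(-13, 3), -50) + b = -3/(8 + 18*(-50) + 5*(-50)*6) + 0 = -3/(8 - 900 - 1500) + 0 = -3/(-2392) + 0 = -3*(-1/2392) + 0 = 3/2392 + 0 = 3/2392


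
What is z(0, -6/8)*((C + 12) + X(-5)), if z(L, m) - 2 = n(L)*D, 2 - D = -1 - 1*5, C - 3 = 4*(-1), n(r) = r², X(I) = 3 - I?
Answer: 38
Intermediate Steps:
C = -1 (C = 3 + 4*(-1) = 3 - 4 = -1)
D = 8 (D = 2 - (-1 - 1*5) = 2 - (-1 - 5) = 2 - 1*(-6) = 2 + 6 = 8)
z(L, m) = 2 + 8*L² (z(L, m) = 2 + L²*8 = 2 + 8*L²)
z(0, -6/8)*((C + 12) + X(-5)) = (2 + 8*0²)*((-1 + 12) + (3 - 1*(-5))) = (2 + 8*0)*(11 + (3 + 5)) = (2 + 0)*(11 + 8) = 2*19 = 38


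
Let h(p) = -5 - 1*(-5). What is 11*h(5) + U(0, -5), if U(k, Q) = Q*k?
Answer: 0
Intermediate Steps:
h(p) = 0 (h(p) = -5 + 5 = 0)
11*h(5) + U(0, -5) = 11*0 - 5*0 = 0 + 0 = 0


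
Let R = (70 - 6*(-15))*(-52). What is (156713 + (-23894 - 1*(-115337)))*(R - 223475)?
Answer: -57521320020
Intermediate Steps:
R = -8320 (R = (70 + 90)*(-52) = 160*(-52) = -8320)
(156713 + (-23894 - 1*(-115337)))*(R - 223475) = (156713 + (-23894 - 1*(-115337)))*(-8320 - 223475) = (156713 + (-23894 + 115337))*(-231795) = (156713 + 91443)*(-231795) = 248156*(-231795) = -57521320020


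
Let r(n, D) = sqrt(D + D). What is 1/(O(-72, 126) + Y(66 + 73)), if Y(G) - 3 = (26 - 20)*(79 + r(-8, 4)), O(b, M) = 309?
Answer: 131/102918 - sqrt(2)/51459 ≈ 0.0012454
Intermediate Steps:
r(n, D) = sqrt(2)*sqrt(D) (r(n, D) = sqrt(2*D) = sqrt(2)*sqrt(D))
Y(G) = 477 + 12*sqrt(2) (Y(G) = 3 + (26 - 20)*(79 + sqrt(2)*sqrt(4)) = 3 + 6*(79 + sqrt(2)*2) = 3 + 6*(79 + 2*sqrt(2)) = 3 + (474 + 12*sqrt(2)) = 477 + 12*sqrt(2))
1/(O(-72, 126) + Y(66 + 73)) = 1/(309 + (477 + 12*sqrt(2))) = 1/(786 + 12*sqrt(2))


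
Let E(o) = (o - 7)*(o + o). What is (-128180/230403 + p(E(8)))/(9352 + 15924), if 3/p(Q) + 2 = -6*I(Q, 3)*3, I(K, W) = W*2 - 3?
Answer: -7869289/326125308768 ≈ -2.4130e-5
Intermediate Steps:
I(K, W) = -3 + 2*W (I(K, W) = 2*W - 3 = -3 + 2*W)
E(o) = 2*o*(-7 + o) (E(o) = (-7 + o)*(2*o) = 2*o*(-7 + o))
p(Q) = -3/56 (p(Q) = 3/(-2 - 6*(-3 + 2*3)*3) = 3/(-2 - 6*(-3 + 6)*3) = 3/(-2 - 6*3*3) = 3/(-2 - 18*3) = 3/(-2 - 54) = 3/(-56) = 3*(-1/56) = -3/56)
(-128180/230403 + p(E(8)))/(9352 + 15924) = (-128180/230403 - 3/56)/(9352 + 15924) = (-128180*1/230403 - 3/56)/25276 = (-128180/230403 - 3/56)*(1/25276) = -7869289/12902568*1/25276 = -7869289/326125308768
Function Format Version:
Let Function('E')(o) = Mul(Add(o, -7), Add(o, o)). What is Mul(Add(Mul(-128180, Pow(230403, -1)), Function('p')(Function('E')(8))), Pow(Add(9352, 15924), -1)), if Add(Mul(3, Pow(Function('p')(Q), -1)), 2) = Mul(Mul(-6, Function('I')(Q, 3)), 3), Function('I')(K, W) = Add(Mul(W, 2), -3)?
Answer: Rational(-7869289, 326125308768) ≈ -2.4130e-5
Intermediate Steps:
Function('I')(K, W) = Add(-3, Mul(2, W)) (Function('I')(K, W) = Add(Mul(2, W), -3) = Add(-3, Mul(2, W)))
Function('E')(o) = Mul(2, o, Add(-7, o)) (Function('E')(o) = Mul(Add(-7, o), Mul(2, o)) = Mul(2, o, Add(-7, o)))
Function('p')(Q) = Rational(-3, 56) (Function('p')(Q) = Mul(3, Pow(Add(-2, Mul(Mul(-6, Add(-3, Mul(2, 3))), 3)), -1)) = Mul(3, Pow(Add(-2, Mul(Mul(-6, Add(-3, 6)), 3)), -1)) = Mul(3, Pow(Add(-2, Mul(Mul(-6, 3), 3)), -1)) = Mul(3, Pow(Add(-2, Mul(-18, 3)), -1)) = Mul(3, Pow(Add(-2, -54), -1)) = Mul(3, Pow(-56, -1)) = Mul(3, Rational(-1, 56)) = Rational(-3, 56))
Mul(Add(Mul(-128180, Pow(230403, -1)), Function('p')(Function('E')(8))), Pow(Add(9352, 15924), -1)) = Mul(Add(Mul(-128180, Pow(230403, -1)), Rational(-3, 56)), Pow(Add(9352, 15924), -1)) = Mul(Add(Mul(-128180, Rational(1, 230403)), Rational(-3, 56)), Pow(25276, -1)) = Mul(Add(Rational(-128180, 230403), Rational(-3, 56)), Rational(1, 25276)) = Mul(Rational(-7869289, 12902568), Rational(1, 25276)) = Rational(-7869289, 326125308768)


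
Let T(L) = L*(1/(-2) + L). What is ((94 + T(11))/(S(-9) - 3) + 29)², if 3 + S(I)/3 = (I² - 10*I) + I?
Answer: 779023921/898704 ≈ 866.83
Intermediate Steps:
S(I) = -9 - 27*I + 3*I² (S(I) = -9 + 3*((I² - 10*I) + I) = -9 + 3*(I² - 9*I) = -9 + (-27*I + 3*I²) = -9 - 27*I + 3*I²)
T(L) = L*(-½ + L)
((94 + T(11))/(S(-9) - 3) + 29)² = ((94 + 11*(-½ + 11))/((-9 - 27*(-9) + 3*(-9)²) - 3) + 29)² = ((94 + 11*(21/2))/((-9 + 243 + 3*81) - 3) + 29)² = ((94 + 231/2)/((-9 + 243 + 243) - 3) + 29)² = (419/(2*(477 - 3)) + 29)² = ((419/2)/474 + 29)² = ((419/2)*(1/474) + 29)² = (419/948 + 29)² = (27911/948)² = 779023921/898704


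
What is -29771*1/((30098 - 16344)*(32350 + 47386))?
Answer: -29771/1096688944 ≈ -2.7146e-5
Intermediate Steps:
-29771*1/((30098 - 16344)*(32350 + 47386)) = -29771/(79736*13754) = -29771/1096688944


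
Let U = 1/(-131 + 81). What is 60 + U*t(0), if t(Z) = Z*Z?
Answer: 60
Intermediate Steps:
U = -1/50 (U = 1/(-50) = -1/50 ≈ -0.020000)
t(Z) = Z**2
60 + U*t(0) = 60 - 1/50*0**2 = 60 - 1/50*0 = 60 + 0 = 60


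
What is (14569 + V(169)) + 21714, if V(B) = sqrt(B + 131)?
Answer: 36283 + 10*sqrt(3) ≈ 36300.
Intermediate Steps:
V(B) = sqrt(131 + B)
(14569 + V(169)) + 21714 = (14569 + sqrt(131 + 169)) + 21714 = (14569 + sqrt(300)) + 21714 = (14569 + 10*sqrt(3)) + 21714 = 36283 + 10*sqrt(3)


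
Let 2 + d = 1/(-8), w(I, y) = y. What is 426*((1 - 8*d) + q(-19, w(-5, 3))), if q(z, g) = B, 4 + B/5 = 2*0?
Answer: -852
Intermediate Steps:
B = -20 (B = -20 + 5*(2*0) = -20 + 5*0 = -20 + 0 = -20)
d = -17/8 (d = -2 + 1/(-8) = -2 - ⅛ = -17/8 ≈ -2.1250)
q(z, g) = -20
426*((1 - 8*d) + q(-19, w(-5, 3))) = 426*((1 - 8*(-17/8)) - 20) = 426*((1 + 17) - 20) = 426*(18 - 20) = 426*(-2) = -852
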